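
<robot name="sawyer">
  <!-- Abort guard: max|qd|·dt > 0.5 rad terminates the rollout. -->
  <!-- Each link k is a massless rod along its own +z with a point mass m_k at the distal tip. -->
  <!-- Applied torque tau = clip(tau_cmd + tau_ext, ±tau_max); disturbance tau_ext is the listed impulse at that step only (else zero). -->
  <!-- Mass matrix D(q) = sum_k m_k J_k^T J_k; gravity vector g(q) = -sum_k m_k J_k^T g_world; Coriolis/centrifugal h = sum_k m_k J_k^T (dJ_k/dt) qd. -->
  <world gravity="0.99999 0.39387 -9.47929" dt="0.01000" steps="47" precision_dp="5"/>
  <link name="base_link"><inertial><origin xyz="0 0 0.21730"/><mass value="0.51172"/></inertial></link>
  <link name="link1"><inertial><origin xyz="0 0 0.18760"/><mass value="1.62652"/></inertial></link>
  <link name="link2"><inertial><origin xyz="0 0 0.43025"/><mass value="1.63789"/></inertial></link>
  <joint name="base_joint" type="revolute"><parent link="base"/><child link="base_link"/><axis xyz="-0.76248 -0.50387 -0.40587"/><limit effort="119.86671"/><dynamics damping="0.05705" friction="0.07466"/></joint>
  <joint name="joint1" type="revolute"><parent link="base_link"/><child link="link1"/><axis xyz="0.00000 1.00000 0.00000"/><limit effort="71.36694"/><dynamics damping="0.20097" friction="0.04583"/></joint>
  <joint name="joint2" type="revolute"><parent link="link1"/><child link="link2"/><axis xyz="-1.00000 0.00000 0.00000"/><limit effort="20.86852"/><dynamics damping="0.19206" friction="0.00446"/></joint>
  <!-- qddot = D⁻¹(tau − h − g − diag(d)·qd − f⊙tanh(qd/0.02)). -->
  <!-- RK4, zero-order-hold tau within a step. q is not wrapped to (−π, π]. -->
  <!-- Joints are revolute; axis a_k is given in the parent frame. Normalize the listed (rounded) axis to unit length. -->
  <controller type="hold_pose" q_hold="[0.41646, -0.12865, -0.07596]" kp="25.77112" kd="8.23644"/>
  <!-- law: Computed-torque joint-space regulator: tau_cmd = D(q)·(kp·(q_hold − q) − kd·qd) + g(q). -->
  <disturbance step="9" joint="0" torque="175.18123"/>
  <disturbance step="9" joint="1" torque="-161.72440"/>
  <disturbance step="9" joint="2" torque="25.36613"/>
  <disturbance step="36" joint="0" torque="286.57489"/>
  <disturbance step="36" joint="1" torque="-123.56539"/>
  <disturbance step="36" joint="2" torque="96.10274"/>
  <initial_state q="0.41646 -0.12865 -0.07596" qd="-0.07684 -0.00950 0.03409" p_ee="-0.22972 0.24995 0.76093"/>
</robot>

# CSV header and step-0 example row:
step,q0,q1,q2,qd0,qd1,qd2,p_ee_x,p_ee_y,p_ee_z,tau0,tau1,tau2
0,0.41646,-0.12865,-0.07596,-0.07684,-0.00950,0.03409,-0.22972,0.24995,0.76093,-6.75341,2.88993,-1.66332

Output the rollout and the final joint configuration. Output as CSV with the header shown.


step,q0,q1,q2,qd0,qd1,qd2,p_ee_x,p_ee_y,p_ee_z,tau0,tau1,tau2
1,0.41575,-0.12872,-0.07568,-0.06517,-0.00456,0.02269,-0.22954,0.24960,0.76110,-6.78291,2.89789,-1.67204
2,0.41515,-0.12875,-0.07550,-0.05492,-0.00063,0.01323,-0.22937,0.24927,0.76126,-6.81194,2.90659,-1.68051
3,0.41465,-0.12874,-0.07541,-0.04595,0.00243,0.00551,-0.22922,0.24897,0.76141,-6.84044,2.91583,-1.68877
4,0.41423,-0.12870,-0.07538,-0.03813,0.00474,-0.00068,-0.22908,0.24869,0.76154,-6.86829,2.92545,-1.69686
5,0.41388,-0.12864,-0.07541,-0.03133,0.00643,-0.00553,-0.22895,0.24844,0.76166,-6.89538,2.93525,-1.70476
6,0.41360,-0.12857,-0.07549,-0.02546,0.00758,-0.00920,-0.22884,0.24821,0.76177,-6.92156,2.94509,-1.71247
7,0.41337,-0.12849,-0.07559,-0.02046,0.00825,-0.01181,-0.22873,0.24801,0.76187,-6.94668,2.95488,-1.71995
8,0.41318,-0.12841,-0.07572,-0.01627,0.00850,-0.01344,-0.22864,0.24783,0.76195,-6.97060,2.96452,-1.72722
9,0.41304,-0.12832,-0.07586,-0.01282,0.00837,-0.01420,-0.22856,0.24767,0.76203,119.86671,-71.36694,20.86852
10,0.42264,-0.12663,-0.08728,1.92418,0.32551,-2.25266,-0.23115,0.24933,0.76053,-17.71668,9.26215,-3.61658
11,0.44085,-0.12367,-0.10845,1.71996,0.26655,-1.98689,-0.23615,0.25267,0.75748,-17.35607,9.06168,-3.48772
12,0.45710,-0.12128,-0.12709,1.53202,0.21382,-1.74472,-0.24072,0.25575,0.75455,-16.99709,8.85900,-3.36750
13,0.47154,-0.11938,-0.14342,1.35942,0.16717,-1.52475,-0.24487,0.25859,0.75178,-16.64066,8.65531,-3.25531
14,0.48434,-0.11792,-0.15765,1.20115,0.12626,-1.32543,-0.24864,0.26120,0.74917,-16.28764,8.45169,-3.15053
15,0.49561,-0.11684,-0.16999,1.05620,0.09072,-1.14517,-0.25205,0.26359,0.74675,-15.93884,8.24904,-3.05256
16,0.50551,-0.11609,-0.18061,0.92355,0.06011,-0.98240,-0.25512,0.26577,0.74451,-15.59495,8.04814,-2.96084
17,0.51413,-0.11562,-0.18969,0.80230,0.03401,-0.83565,-0.25788,0.26776,0.74247,-15.25661,7.84960,-2.87485
18,0.52159,-0.11540,-0.19738,0.69183,0.01232,-0.70394,-0.26034,0.26955,0.74062,-14.92438,7.65333,-2.79411
19,0.52801,-0.11536,-0.20382,0.59203,-0.00456,-0.58706,-0.26253,0.27117,0.73895,-14.59875,7.45816,-2.71817
20,0.53347,-0.11547,-0.20917,0.50204,-0.01711,-0.48366,-0.26445,0.27262,0.73747,-14.28012,7.26445,-2.64658
21,0.53808,-0.11569,-0.21354,0.42040,-0.02655,-0.39150,-0.26613,0.27390,0.73617,-13.96885,7.07399,-2.57898
22,0.54191,-0.11600,-0.21703,0.34610,-0.03365,-0.30898,-0.26757,0.27503,0.73505,-13.66523,6.88781,-2.51508
23,0.54503,-0.11636,-0.21975,0.27840,-0.03888,-0.23502,-0.26880,0.27601,0.73408,-13.36949,6.70639,-2.45461
24,0.54750,-0.11677,-0.22176,0.21674,-0.04254,-0.16876,-0.26983,0.27685,0.73328,-13.08181,6.52998,-2.39735
25,0.54939,-0.11721,-0.22315,0.16062,-0.04491,-0.10945,-0.27066,0.27756,0.73262,-12.80232,6.35872,-2.34312
26,0.55074,-0.11767,-0.22398,0.10959,-0.04618,-0.05643,-0.27133,0.27815,0.73209,-12.53113,6.19271,-2.29174
27,0.55160,-0.11813,-0.22431,0.06329,-0.04653,-0.00922,-0.27183,0.27862,0.73170,-12.26831,6.03200,-2.24300
28,0.55202,-0.11859,-0.22419,0.02194,-0.04565,0.03168,-0.27218,0.27898,0.73143,-12.01420,5.87662,-2.19633
29,0.55207,-0.11903,-0.22371,-0.01241,-0.04188,0.06323,-0.27240,0.27924,0.73127,-11.77331,5.72656,-2.15185
30,0.55181,-0.11942,-0.22296,-0.03976,-0.03512,0.08549,-0.27248,0.27939,0.73121,-11.54699,5.58186,-2.10952
31,0.55129,-0.11974,-0.22202,-0.06398,-0.02824,0.10437,-0.27245,0.27946,0.73124,-11.32962,5.44254,-2.06920
32,0.55054,-0.11999,-0.22089,-0.08593,-0.02179,0.12109,-0.27230,0.27945,0.73135,-11.12017,5.30865,-2.03083
33,0.54958,-0.12017,-0.21960,-0.10587,-0.01589,0.13604,-0.27205,0.27935,0.73154,-10.91848,5.18028,-1.99436
34,0.54843,-0.12031,-0.21818,-0.12403,-0.01062,0.14949,-0.27172,0.27918,0.73180,-10.72445,5.05750,-1.95974
35,0.54711,-0.12039,-0.21662,-0.14057,-0.00602,0.16164,-0.27130,0.27895,0.73212,-10.53797,4.94030,-1.92693
36,0.54563,-0.12043,-0.21495,-0.15561,-0.00207,0.17262,-0.27080,0.27866,0.73250,119.86671,-71.36694,20.86852
37,0.55348,-0.11898,-0.22392,1.71624,0.28446,-1.94668,-0.27275,0.28009,0.73080,-21.16443,11.15249,-3.75701
38,0.56954,-0.11643,-0.24199,1.49777,0.22561,-1.67349,-0.27691,0.28313,0.72712,-20.59278,10.82120,-3.59673
39,0.58351,-0.11444,-0.25748,1.29867,0.17468,-1.42814,-0.28060,0.28587,0.72375,-20.03108,10.49405,-3.44793
40,0.59558,-0.11292,-0.27064,1.11735,0.13099,-1.20806,-0.28386,0.28832,0.72071,-19.48041,10.17228,-3.30956
41,0.60592,-0.11180,-0.28172,0.95230,0.09381,-1.01078,-0.28672,0.29050,0.71799,-18.94167,9.85690,-3.18066
42,0.61468,-0.11103,-0.29093,0.80210,0.06243,-0.83404,-0.28921,0.29243,0.71559,-18.41559,9.54868,-3.06038
43,0.62201,-0.11054,-0.29847,0.66548,0.03619,-0.67578,-0.29135,0.29411,0.71351,-17.90279,9.24814,-2.94792
44,0.62804,-0.11029,-0.30451,0.54149,0.01472,-0.53450,-0.29317,0.29557,0.71173,-17.40373,8.95521,-2.84258
45,0.63289,-0.11023,-0.30922,0.42972,-0.00175,-0.40950,-0.29469,0.29681,0.71024,-16.91876,8.66873,-2.74374
46,0.63669,-0.11031,-0.31276,0.32927,-0.01368,-0.29938,-0.29593,0.29785,0.70902,-16.44812,8.38857,-2.65079
47,0.63952,-0.11049,-0.31526,0.23861,-0.02229,-0.20178,-0.29691,0.29869,0.70806,,,
# final q (rad): 0.63952 -0.11049 -0.31526


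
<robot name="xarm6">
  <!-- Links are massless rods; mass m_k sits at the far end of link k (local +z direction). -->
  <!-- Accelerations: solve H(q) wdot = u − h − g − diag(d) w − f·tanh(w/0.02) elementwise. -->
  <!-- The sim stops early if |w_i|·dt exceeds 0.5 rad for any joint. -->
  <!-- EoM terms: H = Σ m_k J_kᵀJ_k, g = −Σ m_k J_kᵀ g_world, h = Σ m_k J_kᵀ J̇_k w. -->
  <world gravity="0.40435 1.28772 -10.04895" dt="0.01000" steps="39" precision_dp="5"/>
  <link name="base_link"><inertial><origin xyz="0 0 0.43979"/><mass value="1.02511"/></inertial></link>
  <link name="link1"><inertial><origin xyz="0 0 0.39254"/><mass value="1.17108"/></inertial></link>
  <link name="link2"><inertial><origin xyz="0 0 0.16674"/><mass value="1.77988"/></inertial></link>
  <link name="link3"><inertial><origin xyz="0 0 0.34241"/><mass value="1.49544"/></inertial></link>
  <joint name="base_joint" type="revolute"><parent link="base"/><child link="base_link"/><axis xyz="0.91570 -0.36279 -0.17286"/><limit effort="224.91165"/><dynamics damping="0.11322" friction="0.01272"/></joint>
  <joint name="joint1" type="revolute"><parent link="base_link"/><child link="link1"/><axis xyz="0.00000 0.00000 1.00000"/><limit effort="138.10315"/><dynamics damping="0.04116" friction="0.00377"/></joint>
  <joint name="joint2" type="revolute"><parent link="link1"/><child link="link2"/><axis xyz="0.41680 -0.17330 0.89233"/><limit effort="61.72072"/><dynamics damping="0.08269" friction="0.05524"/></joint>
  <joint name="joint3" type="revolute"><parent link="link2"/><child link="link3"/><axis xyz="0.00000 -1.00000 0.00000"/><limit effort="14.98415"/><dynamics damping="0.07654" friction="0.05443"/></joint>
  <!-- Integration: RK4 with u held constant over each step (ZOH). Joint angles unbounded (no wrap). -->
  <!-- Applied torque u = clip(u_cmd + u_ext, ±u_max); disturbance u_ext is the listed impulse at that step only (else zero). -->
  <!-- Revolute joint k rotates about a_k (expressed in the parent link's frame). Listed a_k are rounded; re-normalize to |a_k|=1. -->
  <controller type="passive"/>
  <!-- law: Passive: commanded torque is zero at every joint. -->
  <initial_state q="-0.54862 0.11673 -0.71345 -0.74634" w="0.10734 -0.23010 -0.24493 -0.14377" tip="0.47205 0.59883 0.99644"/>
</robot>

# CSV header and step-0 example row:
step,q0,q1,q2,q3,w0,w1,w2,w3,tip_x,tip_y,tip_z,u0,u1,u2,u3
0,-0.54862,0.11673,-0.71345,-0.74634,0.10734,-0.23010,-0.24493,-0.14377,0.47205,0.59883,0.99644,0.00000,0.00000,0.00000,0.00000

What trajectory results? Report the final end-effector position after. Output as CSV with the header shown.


step,q0,q1,q2,q3,w0,w1,w2,w3,tip_x,tip_y,tip_z,u0,u1,u2,u3
1,-0.54785,0.11496,-0.71691,-0.74855,0.04571,-0.12665,-0.44202,-0.29996,0.47241,0.59678,0.99691,0.00000,0.00000,0.00000,0.00000
2,-0.54771,0.11417,-0.72219,-0.75236,-0.01750,-0.03233,-0.60954,-0.46127,0.47322,0.59501,0.99658,0.00000,0.00000,0.00000,0.00000
3,-0.54821,0.11428,-0.72902,-0.75780,-0.08233,0.05406,-0.75111,-0.62740,0.47448,0.59353,0.99545,0.00000,0.00000,0.00000,0.00000
4,-0.54936,0.11523,-0.73715,-0.76492,-0.14859,0.13579,-0.87350,-0.79795,0.47617,0.59231,0.99353,0.00000,0.00000,0.00000,0.00000
5,-0.55118,0.11699,-0.74644,-0.77377,-0.21612,0.21585,-0.98253,-0.97261,0.47829,0.59136,0.99081,0.00000,0.00000,0.00000,0.00000
6,-0.55369,0.11955,-0.75677,-0.78438,-0.28495,0.29512,-1.08042,-1.15118,0.48081,0.59065,0.98727,0.00000,0.00000,0.00000,0.00000
7,-0.55689,0.12289,-0.76802,-0.79680,-0.35514,0.37395,-1.16829,-1.33351,0.48370,0.59019,0.98293,0.00000,0.00000,0.00000,0.00000
8,-0.56080,0.12703,-0.78010,-0.81107,-0.42682,0.45213,-1.24629,-1.51944,0.48695,0.58996,0.97776,0.00000,0.00000,0.00000,0.00000
9,-0.56543,0.13193,-0.79291,-0.82720,-0.50012,0.52897,-1.31372,-1.70874,0.49053,0.58995,0.97175,0.00000,0.00000,0.00000,0.00000
10,-0.57081,0.13760,-0.80633,-0.84525,-0.57523,0.60319,-1.36900,-1.90108,0.49439,0.59015,0.96490,0.00000,0.00000,0.00000,0.00000
11,-0.57694,0.14398,-0.82024,-0.86523,-0.65233,0.67298,-1.40980,-2.09594,0.49850,0.59053,0.95719,0.00000,0.00000,0.00000,0.00000
12,-0.58386,0.15103,-0.83447,-0.88718,-0.73164,0.73586,-1.43303,-2.29257,0.50282,0.59110,0.94861,0.00000,0.00000,0.00000,0.00000
13,-0.59158,0.15867,-0.84883,-0.91109,-0.81336,0.78877,-1.43504,-2.48988,0.50730,0.59183,0.93915,0.00000,0.00000,0.00000,0.00000
14,-0.60014,0.16676,-0.86309,-0.93697,-0.89771,0.82806,-1.41175,-2.68642,0.51190,0.59272,0.92879,0.00000,0.00000,0.00000,0.00000
15,-0.60955,0.17517,-0.87697,-0.96481,-0.98485,0.84968,-1.35905,-2.88032,0.51655,0.59376,0.91753,0.00000,0.00000,0.00000,0.00000
16,-0.61984,0.18368,-0.89016,-0.99456,-1.07492,0.84940,-1.27313,-3.06933,0.52121,0.59494,0.90535,0.00000,0.00000,0.00000,0.00000
17,-0.63105,0.19207,-0.90231,-1.02617,-1.16798,0.82319,-1.15098,-3.25090,0.52582,0.59625,0.89225,0.00000,0.00000,0.00000,0.00000
18,-0.64321,0.20005,-0.91305,-1.05954,-1.26402,0.76762,-0.99082,-3.42234,0.53031,0.59770,0.87822,0.00000,0.00000,0.00000,0.00000
19,-0.65634,0.20732,-0.92200,-1.09457,-1.36295,0.68029,-0.79243,-3.58102,0.53465,0.59928,0.86326,0.00000,0.00000,0.00000,0.00000
20,-0.67048,0.21355,-0.92878,-1.13111,-1.46460,0.56010,-0.55725,-3.72459,0.53876,0.60100,0.84735,0.00000,0.00000,0.00000,0.00000
21,-0.68564,0.21841,-0.93303,-1.16901,-1.56873,0.40745,-0.28830,-3.85120,0.54260,0.60287,0.83049,0.00000,0.00000,0.00000,0.00000
22,-0.70186,0.22159,-0.93445,-1.20808,-1.67373,0.24680,-0.02210,-3.96167,0.54612,0.60491,0.81269,0.00000,0.00000,0.00000,0.00000
23,-0.71911,0.22356,-0.93380,-1.24821,-1.77470,0.16578,0.12319,-4.06503,0.54924,0.60712,0.79395,0.00000,0.00000,0.00000,0.00000
24,-0.73737,0.22479,-0.93182,-1.28932,-1.87730,0.07262,0.28347,-4.15280,0.55192,0.60952,0.77426,0.00000,0.00000,0.00000,0.00000
25,-0.75667,0.22486,-0.92794,-1.33120,-1.98311,-0.06472,0.50062,-4.21976,0.55410,0.61214,0.75365,0.00000,0.00000,0.00000,0.00000
26,-0.77704,0.22339,-0.92168,-1.37364,-2.09127,-0.23445,0.75623,-4.26555,0.55576,0.61501,0.73211,0.00000,0.00000,0.00000,0.00000
27,-0.79850,0.22007,-0.91271,-1.41644,-2.20150,-0.43306,1.04346,-4.28935,0.55686,0.61814,0.70966,0.00000,0.00000,0.00000,0.00000
28,-0.82107,0.21467,-0.90076,-1.45936,-2.31319,-0.65032,1.34850,-4.29166,0.55739,0.62156,0.68631,0.00000,0.00000,0.00000,0.00000
29,-0.84476,0.20704,-0.88572,-1.50220,-2.42585,-0.87640,1.65926,-4.27317,0.55732,0.62531,0.66206,0.00000,0.00000,0.00000,0.00000
30,-0.86959,0.19714,-0.86759,-1.54476,-2.53907,-1.10206,1.96518,-4.23458,0.55666,0.62941,0.63693,0.00000,0.00000,0.00000,0.00000
31,-0.89555,0.18503,-0.84646,-1.58683,-2.65250,-1.31875,2.25711,-4.17636,0.55539,0.63389,0.61093,0.00000,0.00000,0.00000,0.00000
32,-0.92264,0.17082,-0.82252,-1.62822,-2.76588,-1.51886,2.52733,-4.09862,0.55353,0.63876,0.58406,0.00000,0.00000,0.00000,0.00000
33,-0.95086,0.15473,-0.79601,-1.66873,-2.87902,-1.69598,2.76968,-4.00101,0.55111,0.64405,0.55635,0.00000,0.00000,0.00000,0.00000
34,-0.98022,0.13700,-0.76723,-1.70817,-2.99180,-1.84533,2.97987,-3.88264,0.54814,0.64977,0.52779,0.00000,0.00000,0.00000,0.00000
35,-1.01070,0.11792,-0.73653,-1.74631,-3.10421,-1.96406,3.15562,-3.74211,0.54467,0.65593,0.49838,0.00000,0.00000,0.00000,0.00000
36,-1.04230,0.09782,-0.70423,-1.78293,-3.21634,-2.05166,3.29688,-3.57758,0.54075,0.66251,0.46812,0.00000,0.00000,0.00000,0.00000
37,-1.07502,0.07699,-0.67070,-1.81778,-3.32833,-2.10999,3.40573,-3.38692,0.53645,0.66951,0.43702,0.00000,0.00000,0.00000,0.00000
38,-1.10887,0.05570,-0.63622,-1.85058,-3.44042,-2.14324,3.48606,-3.16787,0.53183,0.67691,0.40505,0.00000,0.00000,0.00000,0.00000
39,-1.14383,0.03419,-0.60105,-1.88103,-3.55287,-2.15748,3.54299,-2.91825,0.52698,0.68466,0.37221,,,,
# final tip position (m): 0.52698 0.68466 0.37221


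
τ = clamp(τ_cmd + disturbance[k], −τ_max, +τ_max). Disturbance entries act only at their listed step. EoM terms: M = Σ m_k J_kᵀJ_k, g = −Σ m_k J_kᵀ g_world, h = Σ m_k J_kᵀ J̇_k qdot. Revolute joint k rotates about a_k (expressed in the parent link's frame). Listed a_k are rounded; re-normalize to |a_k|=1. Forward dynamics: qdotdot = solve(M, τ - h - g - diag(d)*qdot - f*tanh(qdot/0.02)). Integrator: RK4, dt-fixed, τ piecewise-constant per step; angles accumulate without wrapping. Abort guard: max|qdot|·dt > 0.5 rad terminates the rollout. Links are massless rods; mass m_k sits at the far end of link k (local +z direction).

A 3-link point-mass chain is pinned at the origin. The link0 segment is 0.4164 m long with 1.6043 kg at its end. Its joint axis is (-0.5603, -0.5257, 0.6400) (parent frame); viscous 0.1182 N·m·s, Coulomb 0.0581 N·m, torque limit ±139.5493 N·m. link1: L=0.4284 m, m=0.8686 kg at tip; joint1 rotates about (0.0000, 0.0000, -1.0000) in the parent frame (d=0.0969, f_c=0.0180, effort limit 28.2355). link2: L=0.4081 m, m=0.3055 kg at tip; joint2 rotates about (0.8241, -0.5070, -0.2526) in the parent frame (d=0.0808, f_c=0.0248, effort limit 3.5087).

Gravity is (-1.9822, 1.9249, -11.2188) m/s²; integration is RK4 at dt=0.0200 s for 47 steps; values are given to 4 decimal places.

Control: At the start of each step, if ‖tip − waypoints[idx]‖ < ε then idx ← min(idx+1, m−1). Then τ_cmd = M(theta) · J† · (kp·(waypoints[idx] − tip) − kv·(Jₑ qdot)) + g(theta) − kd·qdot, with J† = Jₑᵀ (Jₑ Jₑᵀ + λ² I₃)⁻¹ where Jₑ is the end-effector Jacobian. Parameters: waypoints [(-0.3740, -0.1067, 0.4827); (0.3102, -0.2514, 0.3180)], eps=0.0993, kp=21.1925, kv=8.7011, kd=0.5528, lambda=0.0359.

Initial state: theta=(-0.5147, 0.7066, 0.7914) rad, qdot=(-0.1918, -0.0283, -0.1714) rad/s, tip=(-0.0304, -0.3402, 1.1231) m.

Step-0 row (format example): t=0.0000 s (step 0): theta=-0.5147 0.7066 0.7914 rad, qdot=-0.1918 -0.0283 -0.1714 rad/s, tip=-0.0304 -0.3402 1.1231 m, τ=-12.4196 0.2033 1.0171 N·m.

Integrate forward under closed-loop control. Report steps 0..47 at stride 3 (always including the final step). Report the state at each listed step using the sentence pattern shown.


t=0.0600 s (step 3): theta=-0.5703 0.7525 0.8769 rad, qdot=-1.4321 0.7808 2.3214 rad/s, tip=-0.0340 -0.3465 1.1026 m, τ=-1.9551 -0.0358 -0.8079 N·m.
t=0.1200 s (step 6): theta=-0.6643 0.7817 1.0198 rad, qdot=-1.6055 0.2410 2.3137 rad/s, tip=-0.0385 -0.3622 1.0628 m, τ=4.8577 0.3891 -0.7625 N·m.
t=0.1800 s (step 9): theta=-0.7546 0.7863 1.1488 rad, qdot=-1.3768 -0.0486 1.9938 rad/s, tip=-0.0397 -0.3784 1.0217 m, τ=7.6192 0.5127 -0.6482 N·m.
t=0.2400 s (step 12): theta=-0.8272 0.7780 1.2605 rad, qdot=-1.0395 -0.2205 1.7475 rad/s, tip=-0.0421 -0.3884 0.9842 m, τ=8.5612 0.5289 -0.6591 N·m.
t=0.3000 s (step 15): theta=-0.8792 0.7608 1.3596 rad, qdot=-0.6967 -0.3449 1.5645 rad/s, tip=-0.0476 -0.3909 0.9510 m, τ=8.7550 0.5289 -0.7269 N·m.
t=0.3600 s (step 18): theta=-0.9114 0.7375 1.4488 rad, qdot=-0.3813 -0.4256 1.4133 rad/s, tip=-0.0560 -0.3866 0.9220 m, τ=8.6300 0.5195 -0.8049 N·m.
t=0.4200 s (step 21): theta=-0.9257 0.7104 1.5295 rad, qdot=-0.1004 -0.4730 1.2791 rad/s, tip=-0.0666 -0.3769 0.8969 m, τ=8.3483 0.5045 -0.8757 N·m.
t=0.4800 s (step 24): theta=-0.9242 0.6813 1.6025 rad, qdot=0.1406 -0.4929 1.1595 rad/s, tip=-0.0789 -0.3629 0.8751 m, τ=8.0053 0.4836 -0.9363 N·m.
t=0.5400 s (step 27): theta=-0.9094 0.6516 1.6686 rad, qdot=0.3515 -0.4968 1.0472 rad/s, tip=-0.0923 -0.3460 0.8561 m, τ=7.5828 0.4597 -0.9834 N·m.
t=0.6000 s (step 30): theta=-0.8826 0.6220 1.7283 rad, qdot=0.5378 -0.4888 0.9426 rad/s, tip=-0.1067 -0.3269 0.8395 m, τ=7.0625 0.4312 -1.0199 N·m.
t=0.6600 s (step 33): theta=-0.8454 0.5931 1.7819 rad, qdot=0.6994 -0.4714 0.8468 rad/s, tip=-0.1219 -0.3063 0.8248 m, τ=6.4511 0.3967 -1.0485 N·m.
t=0.7200 s (step 36): theta=-0.7992 0.5655 1.8301 rad, qdot=0.8364 -0.4473 0.7599 rad/s, tip=-0.1379 -0.2848 0.8116 m, τ=5.7541 0.3558 -1.0708 N·m.
t=0.7800 s (step 39): theta=-0.7456 0.5395 1.8733 rad, qdot=0.9487 -0.4188 0.6817 rad/s, tip=-0.1547 -0.2628 0.7993 m, τ=4.9801 0.3088 -1.0881 N·m.
t=0.8400 s (step 42): theta=-0.6860 0.5153 1.9121 rad, qdot=1.0363 -0.3880 0.6121 rad/s, tip=-0.1722 -0.2409 0.7877 m, τ=4.1414 0.2563 -1.1014 N·m.
t=0.9000 s (step 45): theta=-0.6218 0.4929 1.9469 rad, qdot=1.0997 -0.3567 0.5506 rad/s, tip=-0.1903 -0.2194 0.7764 m, τ=3.2552 0.1993 -1.1114 N·m.
t=0.9400 s (step 47): theta=-0.5773 0.4791 1.9682 rad, qdot=1.1287 -0.3362 0.5138 rad/s, tip=-0.2026 -0.2054 0.7688 m.


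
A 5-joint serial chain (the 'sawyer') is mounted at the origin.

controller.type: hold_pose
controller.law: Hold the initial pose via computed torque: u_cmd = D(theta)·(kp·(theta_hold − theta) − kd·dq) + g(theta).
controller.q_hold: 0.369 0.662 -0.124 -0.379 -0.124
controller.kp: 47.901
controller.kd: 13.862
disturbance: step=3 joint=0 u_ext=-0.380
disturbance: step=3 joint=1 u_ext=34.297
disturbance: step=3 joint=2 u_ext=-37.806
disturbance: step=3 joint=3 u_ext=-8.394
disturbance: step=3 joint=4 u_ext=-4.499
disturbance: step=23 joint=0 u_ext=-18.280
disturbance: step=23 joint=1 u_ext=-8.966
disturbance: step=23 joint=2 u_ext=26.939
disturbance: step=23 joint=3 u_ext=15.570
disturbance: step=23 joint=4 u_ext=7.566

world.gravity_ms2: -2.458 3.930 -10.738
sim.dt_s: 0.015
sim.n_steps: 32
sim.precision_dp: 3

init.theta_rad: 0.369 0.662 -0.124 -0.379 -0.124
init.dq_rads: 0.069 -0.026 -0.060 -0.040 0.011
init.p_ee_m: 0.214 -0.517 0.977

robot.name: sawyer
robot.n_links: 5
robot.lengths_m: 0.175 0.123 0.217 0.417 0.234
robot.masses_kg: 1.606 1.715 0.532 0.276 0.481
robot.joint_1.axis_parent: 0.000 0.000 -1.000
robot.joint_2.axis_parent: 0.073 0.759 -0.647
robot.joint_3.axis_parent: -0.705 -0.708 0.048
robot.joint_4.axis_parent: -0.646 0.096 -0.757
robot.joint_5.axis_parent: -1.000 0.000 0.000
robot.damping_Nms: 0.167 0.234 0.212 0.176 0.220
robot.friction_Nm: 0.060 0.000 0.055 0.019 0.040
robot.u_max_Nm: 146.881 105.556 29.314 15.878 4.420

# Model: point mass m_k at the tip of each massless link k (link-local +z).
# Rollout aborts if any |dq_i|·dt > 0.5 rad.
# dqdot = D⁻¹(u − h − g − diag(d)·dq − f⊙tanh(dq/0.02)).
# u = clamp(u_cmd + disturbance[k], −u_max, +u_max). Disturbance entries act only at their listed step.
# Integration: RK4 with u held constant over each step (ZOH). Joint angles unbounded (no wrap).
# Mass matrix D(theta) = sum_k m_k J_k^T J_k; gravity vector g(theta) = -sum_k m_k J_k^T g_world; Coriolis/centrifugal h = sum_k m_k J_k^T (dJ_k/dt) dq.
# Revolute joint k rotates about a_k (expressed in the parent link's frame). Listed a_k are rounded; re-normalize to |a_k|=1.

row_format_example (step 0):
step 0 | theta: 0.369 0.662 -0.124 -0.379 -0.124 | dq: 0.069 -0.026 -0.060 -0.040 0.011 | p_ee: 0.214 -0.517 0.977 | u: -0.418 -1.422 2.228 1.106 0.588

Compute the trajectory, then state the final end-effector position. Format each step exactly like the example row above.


step 1 | theta: 0.370 0.662 -0.125 -0.380 -0.124 | dq: 0.040 -0.002 -0.020 -0.090 0.022 | p_ee: 0.213 -0.518 0.976 | u: -0.341 -1.398 2.136 1.058 0.567
step 2 | theta: 0.370 0.662 -0.125 -0.380 -0.125 | dq: 0.020 0.003 -0.006 -0.095 0.019 | p_ee: 0.212 -0.518 0.976 | u: -0.276 -1.378 2.061 1.016 0.550
step 3 | theta: 0.371 0.662 -0.125 -0.381 -0.125 | dq: 0.008 0.001 -0.004 -0.083 0.019 | p_ee: 0.212 -0.519 0.976 | u: -0.605 32.937 -29.314 -7.414 -3.964
step 4 | theta: 0.373 0.700 -0.095 -0.418 -0.125 | dq: 0.333 4.774 3.616 -4.262 -0.348 | p_ee: 0.213 -0.524 0.971 | u: -0.093 -8.650 8.629 2.681 1.498
step 5 | theta: 0.378 0.755 -0.058 -0.459 -0.135 | dq: 0.219 2.698 1.605 -1.574 -0.656 | p_ee: 0.215 -0.534 0.962 | u: -0.051 -7.507 7.430 2.292 1.306
step 6 | theta: 0.380 0.786 -0.042 -0.473 -0.143 | dq: 0.058 1.559 0.592 -0.505 -0.396 | p_ee: 0.218 -0.541 0.955 | u: -0.029 -6.562 6.476 2.004 1.138
step 7 | theta: 0.380 0.804 -0.037 -0.477 -0.147 | dq: -0.028 0.903 0.103 -0.056 -0.149 | p_ee: 0.221 -0.547 0.950 | u: -0.032 -5.762 5.695 1.786 1.007
step 8 | theta: 0.379 0.814 -0.037 -0.477 -0.148 | dq: -0.049 0.550 -0.056 0.043 0.039 | p_ee: 0.223 -0.551 0.946 | u: -0.050 -5.083 5.031 1.619 0.906
step 9 | theta: 0.378 0.821 -0.038 -0.475 -0.148 | dq: -0.041 0.346 -0.074 0.058 0.059 | p_ee: 0.224 -0.554 0.944 | u: -0.063 -4.509 4.459 1.487 0.835
step 10 | theta: 0.378 0.825 -0.040 -0.474 -0.147 | dq: -0.027 0.199 -0.061 0.052 0.051 | p_ee: 0.226 -0.556 0.942 | u: -0.070 -4.023 3.975 1.379 0.778
step 11 | theta: 0.378 0.827 -0.040 -0.473 -0.147 | dq: -0.017 0.088 -0.042 0.030 0.054 | p_ee: 0.226 -0.557 0.941 | u: -0.069 -3.611 3.563 1.289 0.730
step 12 | theta: 0.378 0.828 -0.041 -0.472 -0.147 | dq: -0.010 -0.002 -0.028 0.017 0.052 | p_ee: 0.226 -0.558 0.941 | u: -0.062 -3.263 3.213 1.211 0.689
step 13 | theta: 0.378 0.827 -0.041 -0.472 -0.147 | dq: -0.005 -0.075 -0.019 0.006 0.056 | p_ee: 0.226 -0.558 0.941 | u: -0.051 -2.967 2.917 1.144 0.654
step 14 | theta: 0.378 0.826 -0.042 -0.471 -0.147 | dq: -0.003 -0.133 -0.015 -0.002 0.064 | p_ee: 0.226 -0.557 0.942 | u: -0.039 -2.717 2.667 1.087 0.624
step 15 | theta: 0.378 0.823 -0.042 -0.470 -0.146 | dq: -0.002 -0.179 -0.013 -0.006 0.070 | p_ee: 0.226 -0.556 0.942 | u: -0.027 -2.505 2.456 1.039 0.598
step 16 | theta: 0.378 0.820 -0.043 -0.470 -0.146 | dq: -0.001 -0.212 -0.011 -0.009 0.073 | p_ee: 0.226 -0.555 0.943 | u: -0.016 -2.325 2.278 0.998 0.576
step 17 | theta: 0.378 0.817 -0.043 -0.469 -0.146 | dq: 0.000 -0.236 -0.009 -0.010 0.074 | p_ee: 0.225 -0.554 0.945 | u: -0.005 -2.173 2.128 0.963 0.558
step 18 | theta: 0.378 0.813 -0.043 -0.469 -0.145 | dq: 0.001 -0.252 -0.007 -0.011 0.075 | p_ee: 0.225 -0.552 0.946 | u: 0.004 -2.044 2.002 0.934 0.542
step 19 | theta: 0.378 0.809 -0.043 -0.468 -0.145 | dq: 0.001 -0.262 -0.006 -0.012 0.075 | p_ee: 0.224 -0.550 0.947 | u: 0.012 -1.935 1.897 0.910 0.529
step 20 | theta: 0.378 0.805 -0.044 -0.467 -0.145 | dq: 0.001 -0.267 -0.005 -0.013 0.076 | p_ee: 0.223 -0.549 0.949 | u: 0.019 -1.842 1.809 0.889 0.518
step 21 | theta: 0.378 0.801 -0.044 -0.467 -0.144 | dq: 0.001 -0.269 -0.005 -0.013 0.076 | p_ee: 0.223 -0.547 0.950 | u: 0.024 -1.764 1.735 0.873 0.509
step 22 | theta: 0.378 0.797 -0.044 -0.466 -0.144 | dq: 0.001 -0.267 -0.005 -0.013 0.076 | p_ee: 0.222 -0.545 0.952 | u: 0.028 -1.697 1.675 0.859 0.502
step 23 | theta: 0.379 0.793 -0.044 -0.466 -0.144 | dq: 0.001 -0.263 -0.005 -0.013 0.076 | p_ee: 0.222 -0.544 0.953 | u: -18.249 -10.607 28.564 15.878 4.420
step 24 | theta: 0.384 0.790 -0.043 -0.422 -0.191 | dq: 0.636 0.016 0.338 4.827 -5.320 | p_ee: 0.224 -0.539 0.956 | u: 3.965 0.337 -4.217 -2.312 -0.476
step 25 | theta: 0.389 0.792 -0.035 -0.381 -0.235 | dq: 0.085 0.115 0.616 1.384 -1.304 | p_ee: 0.229 -0.530 0.959 | u: 3.380 0.080 -3.380 -1.782 -0.448
step 26 | theta: 0.389 0.793 -0.027 -0.369 -0.244 | dq: -0.073 0.002 0.465 0.516 -0.213 | p_ee: 0.234 -0.523 0.963 | u: 2.864 -0.156 -2.644 -1.386 -0.337
step 27 | theta: 0.387 0.792 -0.021 -0.363 -0.245 | dq: -0.094 -0.102 0.289 0.316 0.052 | p_ee: 0.238 -0.517 0.967 | u: 2.405 -0.359 -2.013 -1.059 -0.213
step 28 | theta: 0.386 0.790 -0.018 -0.359 -0.244 | dq: -0.084 -0.167 0.161 0.256 0.072 | p_ee: 0.240 -0.512 0.969 | u: 2.011 -0.528 -1.476 -0.779 -0.093
step 29 | theta: 0.385 0.787 -0.016 -0.356 -0.243 | dq: -0.066 -0.205 0.073 0.204 0.068 | p_ee: 0.242 -0.508 0.971 | u: 1.673 -0.669 -1.018 -0.538 0.011
step 30 | theta: 0.384 0.784 -0.015 -0.353 -0.242 | dq: -0.044 -0.222 0.015 0.155 0.058 | p_ee: 0.243 -0.505 0.973 | u: 1.384 -0.787 -0.628 -0.332 0.100
step 31 | theta: 0.384 0.781 -0.015 -0.351 -0.241 | dq: -0.018 -0.208 0.001 0.082 0.050 | p_ee: 0.243 -0.503 0.975 | u: 1.139 -0.885 -0.305 -0.156 0.177
step 32 | theta: 0.383 0.778 -0.015 -0.350 -0.240 | dq: -0.002 -0.196 -0.010 0.018 0.039 | p_ee: 0.243 -0.502 0.976
final p_ee position (m): 0.243 -0.502 0.976


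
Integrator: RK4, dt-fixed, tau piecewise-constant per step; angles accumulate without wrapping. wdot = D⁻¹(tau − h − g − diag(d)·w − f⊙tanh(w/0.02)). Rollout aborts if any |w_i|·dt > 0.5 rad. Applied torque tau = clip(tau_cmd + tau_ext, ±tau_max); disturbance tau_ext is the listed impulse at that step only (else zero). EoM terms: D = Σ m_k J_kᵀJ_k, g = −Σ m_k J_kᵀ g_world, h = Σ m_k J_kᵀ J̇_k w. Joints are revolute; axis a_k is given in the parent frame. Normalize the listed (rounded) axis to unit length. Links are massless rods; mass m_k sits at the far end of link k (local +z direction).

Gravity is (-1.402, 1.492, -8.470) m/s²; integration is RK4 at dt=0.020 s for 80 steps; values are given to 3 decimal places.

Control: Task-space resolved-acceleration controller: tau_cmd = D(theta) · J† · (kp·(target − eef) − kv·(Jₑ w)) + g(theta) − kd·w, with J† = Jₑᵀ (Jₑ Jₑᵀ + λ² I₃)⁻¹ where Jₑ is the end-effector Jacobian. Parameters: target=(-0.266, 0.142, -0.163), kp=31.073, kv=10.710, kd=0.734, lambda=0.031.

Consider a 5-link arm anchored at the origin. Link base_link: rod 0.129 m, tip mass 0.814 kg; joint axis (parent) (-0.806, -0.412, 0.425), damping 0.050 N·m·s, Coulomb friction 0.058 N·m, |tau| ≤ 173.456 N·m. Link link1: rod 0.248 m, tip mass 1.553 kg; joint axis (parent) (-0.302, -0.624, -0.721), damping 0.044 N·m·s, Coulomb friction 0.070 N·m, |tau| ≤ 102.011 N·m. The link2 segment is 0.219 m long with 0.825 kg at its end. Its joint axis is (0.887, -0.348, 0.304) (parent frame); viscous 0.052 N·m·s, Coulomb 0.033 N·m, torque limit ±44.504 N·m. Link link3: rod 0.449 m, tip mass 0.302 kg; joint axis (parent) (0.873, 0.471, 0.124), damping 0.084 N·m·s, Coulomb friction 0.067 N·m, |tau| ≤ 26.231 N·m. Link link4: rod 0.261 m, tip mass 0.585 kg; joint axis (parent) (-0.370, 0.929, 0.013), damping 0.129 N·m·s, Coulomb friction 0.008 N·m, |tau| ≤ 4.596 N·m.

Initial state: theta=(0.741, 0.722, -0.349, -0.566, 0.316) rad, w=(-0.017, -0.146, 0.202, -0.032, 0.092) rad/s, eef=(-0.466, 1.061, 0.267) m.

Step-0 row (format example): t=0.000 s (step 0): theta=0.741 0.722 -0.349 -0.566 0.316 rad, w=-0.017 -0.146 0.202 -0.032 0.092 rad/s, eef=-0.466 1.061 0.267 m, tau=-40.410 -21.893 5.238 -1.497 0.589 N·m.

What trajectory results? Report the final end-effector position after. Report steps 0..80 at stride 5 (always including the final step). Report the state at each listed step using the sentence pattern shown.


t=0.100 s (step 5): theta=0.636 0.433 -0.170 -1.009 0.274 rad, w=-1.419 -4.053 1.383 -5.449 -1.357 rad/s, eef=-0.465 0.972 0.243 m, tau=-17.200 -5.908 -0.184 2.130 1.238 N·m.
t=0.200 s (step 10): theta=0.487 0.084 -0.121 -1.472 0.140 rad, w=-1.500 -2.879 -0.338 -3.749 -1.189 rad/s, eef=-0.421 0.825 0.221 m, tau=-6.270 -1.938 1.659 1.838 0.410 N·m.
t=0.300 s (step 15): theta=0.344 -0.151 -0.208 -1.778 0.062 rad, w=-1.323 -1.871 -1.254 -2.486 -0.405 rad/s, eef=-0.364 0.686 0.177 m, tau=-4.748 -1.668 3.228 2.809 -0.156 N·m.
t=0.400 s (step 20): theta=0.227 -0.293 -0.341 -1.987 0.033 rad, w=-0.975 -1.013 -1.262 -1.770 -0.205 rad/s, eef=-0.323 0.562 0.116 m, tau=-4.463 -1.371 3.839 3.441 -0.127 N·m.
t=0.500 s (step 25): theta=0.154 -0.366 -0.449 -2.140 0.017 rad, w=-0.498 -0.504 -0.926 -1.290 -0.135 rad/s, eef=-0.299 0.455 0.056 m, tau=-4.257 -1.171 3.742 3.340 -0.147 N·m.
t=0.600 s (step 30): theta=0.125 -0.401 -0.529 -2.247 0.005 rad, w=-0.092 -0.224 -0.686 -0.864 -0.100 rad/s, eef=-0.284 0.370 0.004 m, tau=-4.283 -1.126 3.400 2.748 -0.226 N·m.
t=0.700 s (step 35): theta=0.131 -0.414 -0.590 -2.315 -0.004 rad, w=0.185 -0.058 -0.521 -0.527 -0.077 rad/s, eef=-0.273 0.306 -0.037 m, tau=-4.510 -1.164 3.003 2.012 -0.315 N·m.
t=0.800 s (step 40): theta=0.159 -0.416 -0.634 -2.356 -0.010 rad, w=0.368 -0.002 -0.362 -0.305 -0.039 rad/s, eef=-0.267 0.260 -0.068 m, tau=-4.934 -1.204 2.616 1.313 -0.397 N·m.
t=0.900 s (step 45): theta=0.201 -0.416 -0.664 -2.378 -0.013 rad, w=0.453 0.009 -0.247 -0.154 -0.024 rad/s, eef=-0.263 0.226 -0.092 m, tau=-5.470 -1.251 2.310 0.702 -0.442 N·m.
t=1.000 s (step 50): theta=0.247 -0.415 -0.685 -2.389 -0.015 rad, w=0.457 0.012 -0.167 -0.061 -0.018 rad/s, eef=-0.261 0.201 -0.110 m, tau=-5.965 -1.325 2.068 0.209 -0.475 N·m.
t=1.100 s (step 55): theta=0.291 -0.413 -0.698 -2.392 -0.017 rad, w=0.411 0.011 -0.106 -0.015 -0.014 rad/s, eef=-0.261 0.184 -0.124 m, tau=-6.330 -1.393 1.873 -0.155 -0.500 N·m.
t=1.200 s (step 60): theta=0.328 -0.412 -0.706 -2.393 -0.019 rad, w=0.345 0.008 -0.056 -0.003 -0.013 rad/s, eef=-0.261 0.172 -0.135 m, tau=-6.563 -1.445 1.720 -0.399 -0.518 N·m.
t=1.300 s (step 65): theta=0.359 -0.412 -0.710 -2.393 -0.020 rad, w=0.275 0.006 -0.028 0.002 -0.011 rad/s, eef=-0.261 0.163 -0.143 m, tau=-6.711 -1.483 1.608 -0.577 -0.532 N·m.
t=1.400 s (step 70): theta=0.384 -0.411 -0.713 -2.392 -0.021 rad, w=0.210 0.004 -0.016 0.005 -0.010 rad/s, eef=-0.262 0.157 -0.149 m, tau=-6.797 -1.506 1.526 -0.709 -0.541 N·m.
t=1.500 s (step 75): theta=0.402 -0.411 -0.714 -2.392 -0.022 rad, w=0.155 0.003 -0.010 0.006 -0.009 rad/s, eef=-0.262 0.152 -0.153 m, tau=-6.839 -1.518 1.465 -0.804 -0.547 N·m.
t=1.600 s (step 80): theta=0.415 -0.410 -0.715 -2.391 -0.023 rad, w=0.111 0.002 -0.007 0.006 -0.008 rad/s, eef=-0.262 0.149 -0.156 m.
final eef position (m): -0.262 0.149 -0.156


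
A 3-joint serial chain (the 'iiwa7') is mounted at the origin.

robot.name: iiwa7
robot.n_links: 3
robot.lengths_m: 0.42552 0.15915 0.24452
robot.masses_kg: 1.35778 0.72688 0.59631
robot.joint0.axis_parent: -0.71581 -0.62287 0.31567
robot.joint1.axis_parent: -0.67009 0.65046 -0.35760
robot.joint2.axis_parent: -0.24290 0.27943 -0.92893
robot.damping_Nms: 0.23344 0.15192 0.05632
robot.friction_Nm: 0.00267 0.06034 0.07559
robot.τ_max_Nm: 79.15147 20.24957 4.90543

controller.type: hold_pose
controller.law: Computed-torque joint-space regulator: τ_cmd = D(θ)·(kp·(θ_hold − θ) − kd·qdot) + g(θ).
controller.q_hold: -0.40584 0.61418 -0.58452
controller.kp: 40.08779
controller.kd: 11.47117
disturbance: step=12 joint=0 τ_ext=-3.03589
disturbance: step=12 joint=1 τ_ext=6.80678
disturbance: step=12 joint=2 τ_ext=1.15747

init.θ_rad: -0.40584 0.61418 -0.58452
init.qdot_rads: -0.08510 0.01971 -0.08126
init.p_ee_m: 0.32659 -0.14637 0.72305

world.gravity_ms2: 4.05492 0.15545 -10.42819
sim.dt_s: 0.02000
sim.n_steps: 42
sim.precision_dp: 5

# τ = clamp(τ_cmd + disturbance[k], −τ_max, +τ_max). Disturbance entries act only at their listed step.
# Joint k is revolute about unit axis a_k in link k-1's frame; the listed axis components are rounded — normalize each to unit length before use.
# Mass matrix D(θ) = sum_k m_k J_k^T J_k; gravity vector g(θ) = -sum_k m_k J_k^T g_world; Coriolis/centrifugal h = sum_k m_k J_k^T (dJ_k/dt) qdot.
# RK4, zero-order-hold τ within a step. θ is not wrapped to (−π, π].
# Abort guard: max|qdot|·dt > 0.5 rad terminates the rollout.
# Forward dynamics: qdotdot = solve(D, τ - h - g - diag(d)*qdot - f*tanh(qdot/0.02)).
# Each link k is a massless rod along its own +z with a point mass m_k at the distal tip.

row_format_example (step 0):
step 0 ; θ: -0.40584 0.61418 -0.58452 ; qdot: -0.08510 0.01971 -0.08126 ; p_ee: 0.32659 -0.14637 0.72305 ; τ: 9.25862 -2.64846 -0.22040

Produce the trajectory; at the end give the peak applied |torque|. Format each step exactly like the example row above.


step 1 ; θ: -0.40751 0.61293 -0.57790 ; qdot: -0.05415 0.08028 -0.41243 ; p_ee: 0.32725 -0.14716 0.72262 ; τ: 9.09803 -2.63990 -0.22172
step 2 ; θ: -0.40868 0.61219 -0.57440 ; qdot: -0.03245 0.09138 -0.49262 ; p_ee: 0.32769 -0.14778 0.72232 ; τ: 8.95364 -2.62993 -0.22383
step 3 ; θ: -0.40946 0.61152 -0.57167 ; qdot: -0.01564 0.09211 -0.51496 ; p_ee: 0.32796 -0.14820 0.72214 ; τ: 8.82818 -2.62100 -0.22596
step 4 ; θ: -0.40995 0.61082 -0.56913 ; qdot: -0.00229 0.09110 -0.52350 ; p_ee: 0.32809 -0.14846 0.72206 ; τ: 8.72022 -2.61329 -0.22797
step 5 ; θ: -0.41020 0.61009 -0.56665 ; qdot: 0.00831 0.09025 -0.52873 ; p_ee: 0.32812 -0.14858 0.72205 ; τ: 8.62771 -2.60673 -0.22984
step 6 ; θ: -0.41026 0.60933 -0.56420 ; qdot: 0.01663 0.08988 -0.53311 ; p_ee: 0.32806 -0.14859 0.72212 ; τ: 8.54868 -2.60115 -0.23157
step 7 ; θ: -0.41017 0.60855 -0.56175 ; qdot: 0.02307 0.08998 -0.53723 ; p_ee: 0.32794 -0.14851 0.72223 ; τ: 8.48133 -2.59643 -0.23318
step 8 ; θ: -0.40997 0.60776 -0.55932 ; qdot: 0.02795 0.09047 -0.54128 ; p_ee: 0.32777 -0.14837 0.72237 ; τ: 8.42406 -2.59242 -0.23468
step 9 ; θ: -0.40968 0.60697 -0.55690 ; qdot: 0.03154 0.09127 -0.54532 ; p_ee: 0.32756 -0.14818 0.72255 ; τ: 8.37549 -2.58902 -0.23610
step 10 ; θ: -0.40933 0.60618 -0.55449 ; qdot: 0.03408 0.09230 -0.54936 ; p_ee: 0.32733 -0.14795 0.72274 ; τ: 8.33439 -2.58614 -0.23744
step 11 ; θ: -0.40895 0.60540 -0.55209 ; qdot: 0.03577 0.09352 -0.55343 ; p_ee: 0.32709 -0.14769 0.72294 ; τ: 8.29968 -2.58370 -0.23871
step 12 ; θ: -0.40853 0.60463 -0.54969 ; qdot: 0.03677 0.09488 -0.55753 ; p_ee: 0.32684 -0.14741 0.72315 ; τ: 5.23454 4.22516 0.91754
step 13 ; θ: -0.40830 0.61885 -0.55480 ; qdot: -0.00322 1.40749 -0.39694 ; p_ee: 0.33016 -0.14469 0.72091 ; τ: 9.01495 -4.19873 -0.53673
step 14 ; θ: -0.40867 0.63986 -0.54456 ; qdot: -0.00300 0.95955 0.06742 ; p_ee: 0.33616 -0.13982 0.71687 ; τ: 8.87164 -3.93788 -0.50093
step 15 ; θ: -0.40865 0.65660 -0.54527 ; qdot: -0.01523 0.51365 0.88740 ; p_ee: 0.34035 -0.13645 0.71383 ; τ: 8.76951 -3.71640 -0.46963
step 16 ; θ: -0.40870 0.66688 -0.53904 ; qdot: -0.01315 0.26245 1.00968 ; p_ee: 0.34323 -0.13393 0.71174 ; τ: 8.67061 -3.53009 -0.44011
step 17 ; θ: -0.40864 0.67343 -0.53413 ; qdot: -0.00697 0.10526 0.92961 ; p_ee: 0.34506 -0.13221 0.71038 ; τ: 8.57615 -3.37998 -0.41425
step 18 ; θ: -0.40846 0.67726 -0.53095 ; qdot: -0.00207 -0.01578 0.85742 ; p_ee: 0.34609 -0.13110 0.70961 ; τ: 8.49465 -3.25327 -0.39180
step 19 ; θ: -0.40818 0.67921 -0.53008 ; qdot: 0.00217 -0.10891 0.80945 ; p_ee: 0.34650 -0.13047 0.70929 ; τ: 8.41805 -3.14869 -0.37270
step 20 ; θ: -0.40782 0.67958 -0.53032 ; qdot: 0.00545 -0.17921 0.76972 ; p_ee: 0.34643 -0.13019 0.70934 ; τ: 8.35187 -3.06080 -0.35622
step 21 ; θ: -0.40740 0.67872 -0.53125 ; qdot: 0.00775 -0.23154 0.73678 ; p_ee: 0.34601 -0.13017 0.70966 ; τ: 8.29665 -2.98652 -0.34194
step 22 ; θ: -0.40694 0.67695 -0.53271 ; qdot: 0.00923 -0.26908 0.70842 ; p_ee: 0.34532 -0.13036 0.71018 ; τ: 8.25124 -2.92393 -0.32956
step 23 ; θ: -0.40646 0.67458 -0.53476 ; qdot: 0.01062 -0.28459 0.64493 ; p_ee: 0.34445 -0.13069 0.71084 ; τ: 8.21720 -2.87433 -0.31883
step 24 ; θ: -0.40597 0.67197 -0.53777 ; qdot: 0.01167 -0.28266 0.55871 ; p_ee: 0.34346 -0.13112 0.71158 ; τ: 8.19466 -2.83705 -0.30960
step 25 ; θ: -0.40547 0.66929 -0.54167 ; qdot: 0.01138 -0.28201 0.51571 ; p_ee: 0.34241 -0.13164 0.71234 ; τ: 8.17936 -2.80659 -0.30167
step 26 ; θ: -0.40498 0.66658 -0.54596 ; qdot: 0.01041 -0.28060 0.49438 ; p_ee: 0.34134 -0.13220 0.71312 ; τ: 8.16909 -2.78120 -0.29472
step 27 ; θ: -0.40452 0.66387 -0.55036 ; qdot: 0.00908 -0.27761 0.48359 ; p_ee: 0.34027 -0.13279 0.71388 ; τ: 8.16253 -2.75985 -0.28855
step 28 ; θ: -0.40408 0.66120 -0.55476 ; qdot: 0.00758 -0.27316 0.47864 ; p_ee: 0.33922 -0.13338 0.71462 ; τ: 8.15881 -2.74173 -0.28303
step 29 ; θ: -0.40368 0.65860 -0.55908 ; qdot: 0.00598 -0.26775 0.47799 ; p_ee: 0.33821 -0.13398 0.71533 ; τ: 8.15722 -2.72619 -0.27805
step 30 ; θ: -0.40331 0.65609 -0.56326 ; qdot: 0.00434 -0.26204 0.48155 ; p_ee: 0.33723 -0.13458 0.71601 ; τ: 8.15715 -2.71261 -0.27354
step 31 ; θ: -0.40298 0.65366 -0.56723 ; qdot: 0.00267 -0.25670 0.48977 ; p_ee: 0.33630 -0.13516 0.71665 ; τ: 8.15804 -2.70045 -0.26943
step 32 ; θ: -0.40267 0.65132 -0.57095 ; qdot: 0.00100 -0.25216 0.50259 ; p_ee: 0.33542 -0.13572 0.71725 ; τ: 8.15940 -2.68922 -0.26567
step 33 ; θ: -0.40240 0.64906 -0.57435 ; qdot: -0.00062 -0.24845 0.51876 ; p_ee: 0.33458 -0.13627 0.71782 ; τ: 8.16088 -2.67862 -0.26220
step 34 ; θ: -0.40215 0.64686 -0.57742 ; qdot: -0.00214 -0.24526 0.53627 ; p_ee: 0.33378 -0.13680 0.71836 ; τ: 8.16231 -2.66852 -0.25901
step 35 ; θ: -0.40194 0.64472 -0.58014 ; qdot: -0.00353 -0.24226 0.55338 ; p_ee: 0.33303 -0.13731 0.71887 ; τ: 8.16361 -2.65890 -0.25606
step 36 ; θ: -0.40174 0.64264 -0.58255 ; qdot: -0.00478 -0.23916 0.56904 ; p_ee: 0.33232 -0.13779 0.71935 ; τ: 8.16481 -2.64981 -0.25335
step 37 ; θ: -0.40157 0.64063 -0.58466 ; qdot: -0.00589 -0.23580 0.58268 ; p_ee: 0.33164 -0.13826 0.71980 ; τ: 8.16594 -2.64131 -0.25087
step 38 ; θ: -0.40143 0.63869 -0.58653 ; qdot: -0.00686 -0.23208 0.59409 ; p_ee: 0.33100 -0.13871 0.72023 ; τ: 8.16707 -2.63346 -0.24859
step 39 ; θ: -0.40129 0.63682 -0.58818 ; qdot: -0.00772 -0.22796 0.60328 ; p_ee: 0.33039 -0.13914 0.72063 ; τ: 8.16826 -2.62630 -0.24653
step 40 ; θ: -0.40118 0.63503 -0.58965 ; qdot: -0.00847 -0.22347 0.61047 ; p_ee: 0.32982 -0.13954 0.72101 ; τ: 8.16955 -2.61985 -0.24465
step 41 ; θ: -0.40108 0.63333 -0.59097 ; qdot: -0.00913 -0.21866 0.61595 ; p_ee: 0.32929 -0.13993 0.72137 ; τ: 8.17097 -2.61411 -0.24296
step 42 ; θ: -0.40098 0.63172 -0.59217 ; qdot: -0.00971 -0.21362 0.62009 ; p_ee: 0.32878 -0.14030 0.72170
max |τ| (N·m): 9.25862


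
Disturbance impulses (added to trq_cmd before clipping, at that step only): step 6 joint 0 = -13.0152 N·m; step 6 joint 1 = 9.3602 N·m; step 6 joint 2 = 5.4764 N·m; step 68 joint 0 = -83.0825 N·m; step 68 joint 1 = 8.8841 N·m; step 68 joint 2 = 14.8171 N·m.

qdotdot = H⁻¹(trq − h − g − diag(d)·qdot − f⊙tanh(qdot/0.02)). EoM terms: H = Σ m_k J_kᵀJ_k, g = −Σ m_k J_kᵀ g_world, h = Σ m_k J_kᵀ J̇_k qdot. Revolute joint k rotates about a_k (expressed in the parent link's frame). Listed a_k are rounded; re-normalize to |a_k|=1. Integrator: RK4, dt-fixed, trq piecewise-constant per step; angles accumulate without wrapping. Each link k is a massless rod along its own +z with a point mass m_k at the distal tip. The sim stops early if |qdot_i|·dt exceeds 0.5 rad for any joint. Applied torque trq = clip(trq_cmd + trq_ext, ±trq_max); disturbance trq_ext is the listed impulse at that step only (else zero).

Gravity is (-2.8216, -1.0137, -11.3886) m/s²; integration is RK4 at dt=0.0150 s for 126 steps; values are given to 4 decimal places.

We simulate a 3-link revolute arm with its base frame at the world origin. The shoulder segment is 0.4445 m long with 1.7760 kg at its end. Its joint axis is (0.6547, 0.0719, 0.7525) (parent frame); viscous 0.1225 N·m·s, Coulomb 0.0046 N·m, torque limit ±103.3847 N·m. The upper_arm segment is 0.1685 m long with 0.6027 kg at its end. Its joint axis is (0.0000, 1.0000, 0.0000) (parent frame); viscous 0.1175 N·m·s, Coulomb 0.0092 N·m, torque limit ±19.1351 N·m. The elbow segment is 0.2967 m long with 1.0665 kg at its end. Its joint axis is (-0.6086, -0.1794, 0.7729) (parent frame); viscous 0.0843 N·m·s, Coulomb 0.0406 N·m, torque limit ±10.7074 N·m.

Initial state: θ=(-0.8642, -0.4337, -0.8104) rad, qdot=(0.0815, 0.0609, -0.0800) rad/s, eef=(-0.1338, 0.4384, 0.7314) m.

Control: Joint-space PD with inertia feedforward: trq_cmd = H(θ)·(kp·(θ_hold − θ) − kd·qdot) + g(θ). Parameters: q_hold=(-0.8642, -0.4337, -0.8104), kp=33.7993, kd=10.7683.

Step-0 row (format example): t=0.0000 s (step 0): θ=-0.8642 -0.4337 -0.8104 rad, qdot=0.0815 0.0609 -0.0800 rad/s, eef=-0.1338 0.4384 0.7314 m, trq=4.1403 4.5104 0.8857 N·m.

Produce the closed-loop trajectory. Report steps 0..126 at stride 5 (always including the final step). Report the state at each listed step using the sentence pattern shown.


t=0.0750 s (step 5): θ=-0.8598 -0.4314 -0.8112 rad, qdot=0.0340 0.0146 -0.0004 rad/s, eef=-0.1343 0.4354 0.7332 m, trq=4.5217 4.5815 0.8304 N·m.
t=0.1500 s (step 10): θ=-0.8602 -0.4119 -0.7449 rad, qdot=-0.0464 0.2852 0.7043 rad/s, eef=-0.1197 0.4428 0.7388 m, trq=6.2498 3.5303 0.1189 N·m.
t=0.2250 s (step 15): θ=-0.8643 -0.3984 -0.7251 rad, qdot=-0.0481 0.0831 -0.0122 rad/s, eef=-0.1116 0.4462 0.7409 m, trq=5.6462 4.0450 0.3682 N·m.
t=0.3000 s (step 20): θ=-0.8657 -0.3981 -0.7267 rad, qdot=0.0043 -0.0528 -0.0262 rad/s, eef=-0.1112 0.4467 0.7406 m, trq=5.3011 4.3366 0.4772 N·m.
t=0.3750 s (step 25): θ=-0.8644 -0.4041 -0.7288 rad, qdot=0.0252 -0.0996 -0.0278 rad/s, eef=-0.1139 0.4465 0.7395 m, trq=5.1170 4.5037 0.5346 N·m.
t=0.4500 s (step 30): θ=-0.8623 -0.4120 -0.7308 rad, qdot=0.0300 -0.1051 -0.0267 rad/s, eef=-0.1174 0.4460 0.7383 m, trq=5.0223 4.6009 0.5646 N·m.
t=0.5250 s (step 35): θ=-0.8601 -0.4195 -0.7328 rad, qdot=0.0275 -0.0928 -0.0252 rad/s, eef=-0.1208 0.4455 0.7371 m, trq=4.9771 4.6562 0.5798 N·m.
t=0.6000 s (step 40): θ=-0.8582 -0.4258 -0.7346 rad, qdot=0.0223 -0.0749 -0.0237 rad/s, eef=-0.1237 0.4449 0.7362 m, trq=4.9586 4.6866 0.5872 N·m.
t=0.6750 s (step 45): θ=-0.8568 -0.4307 -0.7363 rad, qdot=0.0168 -0.0572 -0.0224 rad/s, eef=-0.1260 0.4445 0.7354 m, trq=4.9537 4.7026 0.5910 N·m.
t=0.7500 s (step 50): θ=-0.8557 -0.4344 -0.7380 rad, qdot=0.0119 -0.0419 -0.0211 rad/s, eef=-0.1277 0.4441 0.7348 m, trq=4.9550 4.7104 0.5931 N·m.
t=0.8250 s (step 55): θ=-0.8550 -0.4371 -0.7395 rad, qdot=0.0079 -0.0298 -0.0200 rad/s, eef=-0.1290 0.4437 0.7344 m, trq=4.9588 4.7140 0.5948 N·m.
t=0.9000 s (step 60): θ=-0.8545 -0.4389 -0.7409 rad, qdot=0.0048 -0.0208 -0.0190 rad/s, eef=-0.1299 0.4435 0.7340 m, trq=4.9630 4.7157 0.5966 N·m.
t=0.9750 s (step 65): θ=-0.8542 -0.4402 -0.7423 rad, qdot=0.0026 -0.0143 -0.0180 rad/s, eef=-0.1306 0.4433 0.7338 m, trq=4.9668 4.7168 0.5986 N·m.
t=1.0500 s (step 70): θ=-0.9049 -0.4010 -0.8457 rad, qdot=-1.9305 1.5598 -3.6375 rad/s, eef=-0.1159 0.4527 0.7263 m, trq=17.2076 3.4324 -0.7301 N·m.
t=1.1250 s (step 75): θ=-0.9883 -0.3353 -0.9728 rad, qdot=-0.5067 0.3488 -0.4639 rad/s, eef=-0.0876 0.4733 0.7117 m, trq=11.5364 3.9885 0.2147 N·m.
t=1.2000 s (step 80): θ=-1.0024 -0.3278 -0.9767 rad, qdot=0.0359 -0.0485 0.1035 rad/s, eef=-0.0815 0.4792 0.7088 m, trq=8.2828 4.1992 0.6773 N·m.
t=1.2750 s (step 85): θ=-0.9914 -0.3359 -0.9679 rad, qdot=0.2268 -0.1486 0.1199 rad/s, eef=-0.0861 0.4755 0.7108 m, trq=6.4883 4.3093 0.9364 N·m.
t=1.3500 s (step 90): θ=-0.9720 -0.3482 -0.9594 rad, qdot=0.2751 -0.1706 0.1076 rad/s, eef=-0.0946 0.4679 0.7144 m, trq=5.5366 4.3840 1.0649 N·m.
t=1.4250 s (step 95): θ=-0.9517 -0.3606 -0.9520 rad, qdot=0.2585 -0.1587 0.0920 rad/s, eef=-0.1035 0.4596 0.7181 m, trq=5.0624 4.4354 1.1202 N·m.
t=1.5000 s (step 100): θ=-0.9338 -0.3716 -0.9456 rad, qdot=0.2173 -0.1341 0.0780 rad/s, eef=-0.1113 0.4520 0.7212 m, trq=4.8517 4.4700 1.1361 N·m.
t=1.5750 s (step 105): θ=-0.9193 -0.3807 -0.9402 rad, qdot=0.1714 -0.1076 0.0668 rad/s, eef=-0.1176 0.4457 0.7237 m, trq=4.7802 4.4933 1.1321 N·m.
t=1.6500 s (step 110): θ=-0.9080 -0.3878 -0.9356 rad, qdot=0.1298 -0.0837 0.0584 rad/s, eef=-0.1225 0.4408 0.7256 m, trq=4.7776 4.5093 1.1192 N·m.
t=1.7250 s (step 115): θ=-0.8996 -0.3933 -0.9315 rad, qdot=0.0955 -0.0642 0.0521 rad/s, eef=-0.1260 0.4373 0.7269 m, trq=4.8047 4.5208 1.1032 N·m.
t=1.8000 s (step 120): θ=-0.8935 -0.3975 -0.9278 rad, qdot=0.0689 -0.0490 0.0473 rad/s, eef=-0.1286 0.4348 0.7279 m, trq=4.8410 4.5295 1.0872 N·m.
t=1.8750 s (step 125): θ=-0.8891 -0.4008 -0.9244 rad, qdot=0.0490 -0.0376 0.0435 rad/s, eef=-0.1304 0.4331 0.7285 m, trq=4.8764 4.5365 1.0725 N·m.
t=1.8900 s (step 126): θ=-0.8884 -0.4013 -0.9237 rad, qdot=0.0458 -0.0357 0.0428 rad/s, eef=-0.1307 0.4329 0.7286 m.
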